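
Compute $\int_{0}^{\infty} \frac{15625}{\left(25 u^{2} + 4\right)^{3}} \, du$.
$\frac{9375 \pi}{512}$

Recall the elementary integral
$$J(a) = \int_{0}^{\infty} \frac{1}{a^{2} + u^{2}} \, du = \frac{\pi}{2 a}.$$

Differentiating under the integral sign with respect to $a$,
$$\frac{dJ}{da} = \int_{0}^{\infty} - \frac{2 a}{\left(a^{2} + u^{2}\right)^{2}} \, du = - \frac{\pi}{2 a^{2}},$$
so $\int_{0}^{\infty} \frac{1}{\left(a^{2} + u^{2}\right)^{2}} \, du = \frac{\pi}{4 a^{3}}$.

Repeating — each differentiation of $1/(u^2+a^2)^j$ produces $-2ja/(u^2+a^2)^{j+1}$ — and dividing through by $-2ja$ at each step yields, after $2$ differentiations in total,
$$\int_{0}^{\infty} \frac{1}{\left(a^{2} + u^{2}\right)^{3}} \, du = \frac{3 \pi}{16 a^{5}}.$$

Setting $a = \frac{2}{5}$:
$$I = \frac{9375 \pi}{512}.$$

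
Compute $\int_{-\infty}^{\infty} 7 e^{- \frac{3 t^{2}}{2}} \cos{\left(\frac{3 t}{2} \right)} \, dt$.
$\frac{7 \sqrt{6} \sqrt{\pi}}{3 e^{\frac{3}{8}}}$

Define $I(b) = \int_{-\infty}^{\infty} 7 e^{- \frac{3 t^{2}}{2}} \cos{\left(b t \right)} \, dt$.

Differentiating under the integral sign,
$$I'(b) = \int_{-\infty}^{\infty} - 7 t e^{- \frac{3 t^{2}}{2}} \sin{\left(b t \right)} \, dt.$$

Integrate $\int_{-\infty}^{\infty} t \sin(b t)\, e^{- \frac{3 t^{2}}{2}}\, dt$ by parts with $u = \sin(b t)$ and $dv = t\, e^{- \frac{3 t^{2}}{2}}\, dt$, giving $v = - \frac{e^{- \frac{3 t^{2}}{2}}}{3}$. The boundary term vanishes and
$$\int_{-\infty}^{\infty} t \sin(b t)\, e^{- \frac{3 t^{2}}{2}}\, dt = \frac{b}{3} \int_{-\infty}^{\infty} \cos(b t)\, e^{- \frac{3 t^{2}}{2}}\, dt,$$
so $I'(b) = - \frac{b}{3}\, I(b)$.

This is a separable first-order ODE; solving with the initial condition $I(0) = \int_{-\infty}^{\infty} 7 e^{- \frac{3 t^{2}}{2}}\,dt = \frac{7 \sqrt{6} \sqrt{\pi}}{3}$ gives
$$I(b) = \frac{7 \sqrt{6} \sqrt{\pi} e^{- \frac{b^{2}}{6}}}{3}.$$

Setting $b = \frac{3}{2}$:
$$I = \frac{7 \sqrt{6} \sqrt{\pi}}{3 e^{\frac{3}{8}}}.$$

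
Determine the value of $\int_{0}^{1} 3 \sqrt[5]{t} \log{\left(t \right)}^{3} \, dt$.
$- \frac{625}{72}$

Consider the simpler parametrised integral
$$J(a) = \int_{0}^{1} 3 t^{a} \, dt = \frac{3}{a + 1}.$$

Differentiating under the integral sign brings down a factor of $\ln t$:
$$\frac{dJ}{da} = \int_{0}^{1} 3 t^{a} \log{\left(t \right)} \, dt = - \frac{3}{\left(a + 1\right)^{2}}.$$

Repeating $3$ times in total — each differentiation brings down another $\ln t$ — gives
$$\frac{d^{3}J}{da^{3}} = \int_{0}^{1} 3 t^{a} \log{\left(t \right)}^{3} \, dt = - \frac{18}{\left(a + 1\right)^{4}},$$
and the integrand here is exactly the target integrand, so $I = - \frac{18}{\left(a + 1\right)^{4}}$.

Setting $a = \frac{1}{5}$:
$$I = - \frac{625}{72}.$$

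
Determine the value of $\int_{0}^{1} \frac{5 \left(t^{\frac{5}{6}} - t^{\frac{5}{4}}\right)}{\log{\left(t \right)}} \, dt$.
$\log{\left(\frac{5153632}{14348907} \right)}$

Consider the one-parameter family: let $I(a) = \int_{0}^{1} \frac{5 \left(- t^{\frac{5}{4}} + t^{a}\right)}{\log{\left(t \right)}} \, dt$.

Since $\dfrac{\partial}{\partial a}\,t^{a} = t^{a} \ln t$, the $\ln t$ in the denominator cancels and
$$\frac{dI}{da} = \int_{0}^{1} 5 t^{a} \, dt = 5 \left[\frac{t^{a+1}}{a+1}\right]_0^1 = \frac{5}{a + 1}.$$

Integrating with respect to $a$ gives $I(a) = \log{\left(\frac{1024 \left(a + 1\right)^{5}}{59049} \right)} + C$.

At $a = \frac{5}{4}$ the integrand is identically $0$, so $I(\frac{5}{4}) = 0$. The closed form gives $0$, hence $C = 0$.

Setting $a = \frac{5}{6}$:
$$I = \log{\left(\frac{5153632}{14348907} \right)}.$$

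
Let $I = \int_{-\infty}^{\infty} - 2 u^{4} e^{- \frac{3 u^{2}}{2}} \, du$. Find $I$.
$- \frac{2 \sqrt{6} \sqrt{\pi}}{9}$

Begin with the known integral
$$J(a) = \int_{-\infty}^{\infty} - 2 e^{- a u^{2}} \, du = - \frac{2 \sqrt{\pi}}{\sqrt{a}}.$$

Differentiating under the integral sign brings down a factor of $(-u^2)$:
$$\frac{dJ}{da} = \int_{-\infty}^{\infty} 2 u^{2} e^{- a u^{2}} \, du = \frac{\sqrt{\pi}}{a^{\frac{3}{2}}}.$$

Repeating twice in total — each differentiation brings down another $(-u^2)$ — gives
$$\frac{d^{2}J}{da^{2}} = \int_{-\infty}^{\infty} - 2 u^{4} e^{- a u^{2}} \, du = - \frac{3 \sqrt{\pi}}{2 a^{\frac{5}{2}}},$$
and the integrand here is exactly the target integrand, so $I = - \frac{3 \sqrt{\pi}}{2 a^{\frac{5}{2}}}$.

Setting $a = \frac{3}{2}$:
$$I = - \frac{2 \sqrt{6} \sqrt{\pi}}{9}.$$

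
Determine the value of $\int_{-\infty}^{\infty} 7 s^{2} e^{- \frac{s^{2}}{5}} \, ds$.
$\frac{35 \sqrt{5} \sqrt{\pi}}{2}$

Consider the simpler parametrised integral
$$J(a) = \int_{-\infty}^{\infty} 7 e^{- a s^{2}} \, ds = \frac{7 \sqrt{\pi}}{\sqrt{a}}.$$

Differentiating under the integral sign brings down a factor of $(-s^2)$:
$$\frac{dJ}{da} = \int_{-\infty}^{\infty} - 7 s^{2} e^{- a s^{2}} \, ds = - \frac{7 \sqrt{\pi}}{2 a^{\frac{3}{2}}}.$$

The integral on the left is $-I$, so $I = \frac{7 \sqrt{\pi}}{2 a^{\frac{3}{2}}}$.

Setting $a = \frac{1}{5}$:
$$I = \frac{35 \sqrt{5} \sqrt{\pi}}{2}.$$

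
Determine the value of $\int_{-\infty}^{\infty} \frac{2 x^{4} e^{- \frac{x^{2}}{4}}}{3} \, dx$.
$16 \sqrt{\pi}$

Begin with the known integral
$$J(a) = \int_{-\infty}^{\infty} \frac{2 e^{- a x^{2}}}{3} \, dx = \frac{2 \sqrt{\pi}}{3 \sqrt{a}}.$$

Differentiating under the integral sign brings down a factor of $(-x^2)$:
$$\frac{dJ}{da} = \int_{-\infty}^{\infty} - \frac{2 x^{2} e^{- a x^{2}}}{3} \, dx = - \frac{\sqrt{\pi}}{3 a^{\frac{3}{2}}}.$$

Repeating twice in total — each differentiation brings down another $(-x^2)$ — gives
$$\frac{d^{2}J}{da^{2}} = \int_{-\infty}^{\infty} \frac{2 x^{4} e^{- a x^{2}}}{3} \, dx = \frac{\sqrt{\pi}}{2 a^{\frac{5}{2}}},$$
and the integrand here is exactly the target integrand, so $I = \frac{\sqrt{\pi}}{2 a^{\frac{5}{2}}}$.

Setting $a = \frac{1}{4}$:
$$I = 16 \sqrt{\pi}.$$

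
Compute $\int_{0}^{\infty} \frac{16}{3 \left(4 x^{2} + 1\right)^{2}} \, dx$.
$\frac{2 \pi}{3}$

Start from the standard arctangent integral
$$J(a) = \int_{0}^{\infty} \frac{1}{3 \left(a^{2} + x^{2}\right)} \, dx = \frac{\pi}{6 a}.$$

Differentiating under the integral sign with respect to $a$,
$$\frac{dJ}{da} = \int_{0}^{\infty} - \frac{2 a}{3 \left(a^{2} + x^{2}\right)^{2}} \, dx = - \frac{\pi}{6 a^{2}},$$
so $\int_{0}^{\infty} \frac{1}{3 \left(a^{2} + x^{2}\right)^{2}} \, dx = \frac{\pi}{12 a^{3}}$.

Setting $a = \frac{1}{2}$:
$$I = \frac{2 \pi}{3}.$$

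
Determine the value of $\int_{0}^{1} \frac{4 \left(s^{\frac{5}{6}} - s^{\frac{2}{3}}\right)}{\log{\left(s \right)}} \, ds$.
$- \log{\left(\frac{10000}{14641} \right)}$

Consider the one-parameter family: let $I(a) = \int_{0}^{1} \frac{4 \left(s^{\frac{5}{6}} - s^{a}\right)}{\log{\left(s \right)}} \, ds$.

Since $\dfrac{\partial}{\partial a}\,s^{a} = s^{a} \ln s$, the $\ln s$ in the denominator cancels and
$$\frac{dI}{da} = \int_{0}^{1} -4 s^{a} \, ds = -4 \left[\frac{s^{a+1}}{a+1}\right]_0^1 = - \frac{4}{a + 1}.$$

Integrating with respect to $a$ gives $I(a) = - \log{\left(\frac{1296 \left(a + 1\right)^{4}}{14641} \right)} + C$.

At $a = \frac{5}{6}$ the integrand is identically $0$, so $I(\frac{5}{6}) = 0$. The closed form gives $0$, hence $C = 0$.

Setting $a = \frac{2}{3}$:
$$I = - \log{\left(\frac{10000}{14641} \right)}.$$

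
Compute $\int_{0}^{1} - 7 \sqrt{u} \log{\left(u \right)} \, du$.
$\frac{28}{9}$

Consider the simpler parametrised integral
$$J(a) = \int_{0}^{1} - 7 u^{a} \, du = - \frac{7}{a + 1}.$$

Differentiating under the integral sign brings down a factor of $\ln u$:
$$\frac{dJ}{da} = \int_{0}^{1} - 7 u^{a} \log{\left(u \right)} \, du = \frac{7}{\left(a + 1\right)^{2}}.$$

The integral on the left is $I$, so $I = \frac{7}{\left(a + 1\right)^{2}}$.

Setting $a = \frac{1}{2}$:
$$I = \frac{28}{9}.$$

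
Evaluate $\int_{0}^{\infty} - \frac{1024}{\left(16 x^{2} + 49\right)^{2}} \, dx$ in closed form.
$- \frac{64 \pi}{343}$

Start from the standard arctangent integral
$$J(a) = \int_{0}^{\infty} - \frac{4}{a^{2} + x^{2}} \, dx = - \frac{2 \pi}{a}.$$

Differentiating under the integral sign with respect to $a$,
$$\frac{dJ}{da} = \int_{0}^{\infty} \frac{8 a}{\left(a^{2} + x^{2}\right)^{2}} \, dx = \frac{2 \pi}{a^{2}},$$
so $\int_{0}^{\infty} - \frac{4}{\left(a^{2} + x^{2}\right)^{2}} \, dx = - \frac{\pi}{a^{3}}$.

Setting $a = \frac{7}{4}$:
$$I = - \frac{64 \pi}{343}.$$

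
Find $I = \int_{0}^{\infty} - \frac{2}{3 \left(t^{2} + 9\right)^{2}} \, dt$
$- \frac{\pi}{162}$

Start from the standard arctangent integral
$$J(a) = \int_{0}^{\infty} - \frac{2}{3 \left(a^{2} + t^{2}\right)} \, dt = - \frac{\pi}{3 a}.$$

Differentiating under the integral sign with respect to $a$,
$$\frac{dJ}{da} = \int_{0}^{\infty} \frac{4 a}{3 \left(a^{2} + t^{2}\right)^{2}} \, dt = \frac{\pi}{3 a^{2}},$$
so $\int_{0}^{\infty} - \frac{2}{3 \left(a^{2} + t^{2}\right)^{2}} \, dt = - \frac{\pi}{6 a^{3}}$.

Setting $a = 3$:
$$I = - \frac{\pi}{162}.$$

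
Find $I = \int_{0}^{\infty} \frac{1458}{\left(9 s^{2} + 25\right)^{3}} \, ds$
$\frac{729 \pi}{25000}$

Start from the standard arctangent integral
$$J(a) = \int_{0}^{\infty} \frac{2}{a^{2} + s^{2}} \, ds = \frac{\pi}{a}.$$

Differentiating under the integral sign with respect to $a$,
$$\frac{dJ}{da} = \int_{0}^{\infty} - \frac{4 a}{\left(a^{2} + s^{2}\right)^{2}} \, ds = - \frac{\pi}{a^{2}},$$
so $\int_{0}^{\infty} \frac{2}{\left(a^{2} + s^{2}\right)^{2}} \, ds = \frac{\pi}{2 a^{3}}$.

Repeating — each differentiation of $1/(s^2+a^2)^j$ produces $-2ja/(s^2+a^2)^{j+1}$ — and dividing through by $-2ja$ at each step yields, after $2$ differentiations in total,
$$\int_{0}^{\infty} \frac{2}{\left(a^{2} + s^{2}\right)^{3}} \, ds = \frac{3 \pi}{8 a^{5}}.$$

Setting $a = \frac{5}{3}$:
$$I = \frac{729 \pi}{25000}.$$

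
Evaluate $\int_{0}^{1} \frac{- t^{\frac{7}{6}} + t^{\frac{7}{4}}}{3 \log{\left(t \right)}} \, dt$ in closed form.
$- \frac{\log{\left(28314 \right)}}{3} + \log{\left(33 \right)}$

Replace the exponent $\frac{7}{6}$ by a parameter $a$: let $I(a) = \int_{0}^{1} \frac{t^{\frac{7}{4}} - t^{a}}{3 \log{\left(t \right)}} \, dt$.

Since $\dfrac{\partial}{\partial a}\,t^{a} = t^{a} \ln t$, the $\ln t$ in the denominator cancels and
$$\frac{dI}{da} = \int_{0}^{1} - \frac{1}{3} t^{a} \, dt = - \frac{1}{3} \left[\frac{t^{a+1}}{a+1}\right]_0^1 = - \frac{1}{3 a + 3}.$$

Integrating with respect to $a$ gives $I(a) = - \log{\left(\frac{22^{\frac{2}{3}} \sqrt[3]{a + 1}}{11} \right)} + C$.

At $a = \frac{7}{4}$ the integrand is identically $0$, so $I(\frac{7}{4}) = 0$. The closed form gives $0$, hence $C = 0$.

Setting $a = \frac{7}{6}$:
$$I = - \frac{\log{\left(28314 \right)}}{3} + \log{\left(33 \right)}.$$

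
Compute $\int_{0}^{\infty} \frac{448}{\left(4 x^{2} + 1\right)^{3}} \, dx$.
$42 \pi$

Start from the standard arctangent integral
$$J(a) = \int_{0}^{\infty} \frac{7}{a^{2} + x^{2}} \, dx = \frac{7 \pi}{2 a}.$$

Differentiating under the integral sign with respect to $a$,
$$\frac{dJ}{da} = \int_{0}^{\infty} - \frac{14 a}{\left(a^{2} + x^{2}\right)^{2}} \, dx = - \frac{7 \pi}{2 a^{2}},$$
so $\int_{0}^{\infty} \frac{7}{\left(a^{2} + x^{2}\right)^{2}} \, dx = \frac{7 \pi}{4 a^{3}}$.

Repeating — each differentiation of $1/(x^2+a^2)^j$ produces $-2ja/(x^2+a^2)^{j+1}$ — and dividing through by $-2ja$ at each step yields, after $2$ differentiations in total,
$$\int_{0}^{\infty} \frac{7}{\left(a^{2} + x^{2}\right)^{3}} \, dx = \frac{21 \pi}{16 a^{5}}.$$

Setting $a = \frac{1}{2}$:
$$I = 42 \pi.$$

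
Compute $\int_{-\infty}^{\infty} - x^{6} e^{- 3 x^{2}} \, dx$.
$- \frac{5 \sqrt{3} \sqrt{\pi}}{216}$

Start from the elementary integral
$$J(a) = \int_{-\infty}^{\infty} - e^{- a x^{2}} \, dx = - \frac{\sqrt{\pi}}{\sqrt{a}}.$$

Differentiating under the integral sign brings down a factor of $(-x^2)$:
$$\frac{dJ}{da} = \int_{-\infty}^{\infty} x^{2} e^{- a x^{2}} \, dx = \frac{\sqrt{\pi}}{2 a^{\frac{3}{2}}}.$$

Repeating $3$ times in total — each differentiation brings down another $(-x^2)$ — gives
$$\frac{d^{3}J}{da^{3}} = \int_{-\infty}^{\infty} x^{6} e^{- a x^{2}} \, dx = \frac{15 \sqrt{\pi}}{8 a^{\frac{7}{2}}},$$
and the integrand here is $(-1)^{3}$ times the target integrand, so $I = (-1)^{3}\,\frac{d^{3}J}{da^{3}} = - \frac{15 \sqrt{\pi}}{8 a^{\frac{7}{2}}}$.

Setting $a = 3$:
$$I = - \frac{5 \sqrt{3} \sqrt{\pi}}{216}.$$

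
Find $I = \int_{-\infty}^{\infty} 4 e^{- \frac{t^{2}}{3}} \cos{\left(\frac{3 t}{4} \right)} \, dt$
$\frac{4 \sqrt{3} \sqrt{\pi}}{e^{\frac{27}{64}}}$

Let $b$ denote the cosine frequency and define $I(b) = \int_{-\infty}^{\infty} 4 e^{- \frac{t^{2}}{3}} \cos{\left(b t \right)} \, dt$.

Differentiating under the integral sign,
$$I'(b) = \int_{-\infty}^{\infty} - 4 t e^{- \frac{t^{2}}{3}} \sin{\left(b t \right)} \, dt.$$

Integrate $\int_{-\infty}^{\infty} t \sin(b t)\, e^{- \frac{t^{2}}{3}}\, dt$ by parts with $u = \sin(b t)$ and $dv = t\, e^{- \frac{t^{2}}{3}}\, dt$, giving $v = - \frac{3 e^{- \frac{t^{2}}{3}}}{2}$. The boundary term vanishes and
$$\int_{-\infty}^{\infty} t \sin(b t)\, e^{- \frac{t^{2}}{3}}\, dt = \frac{3 b}{2} \int_{-\infty}^{\infty} \cos(b t)\, e^{- \frac{t^{2}}{3}}\, dt,$$
so $I'(b) = - \frac{3 b}{2}\, I(b)$.

This is a separable first-order ODE; solving with the initial condition $I(0) = \int_{-\infty}^{\infty} 4 e^{- \frac{t^{2}}{3}}\,dt = 4 \sqrt{3} \sqrt{\pi}$ gives
$$I(b) = 4 \sqrt{3} \sqrt{\pi} e^{- \frac{3 b^{2}}{4}}.$$

Setting $b = \frac{3}{4}$:
$$I = \frac{4 \sqrt{3} \sqrt{\pi}}{e^{\frac{27}{64}}}.$$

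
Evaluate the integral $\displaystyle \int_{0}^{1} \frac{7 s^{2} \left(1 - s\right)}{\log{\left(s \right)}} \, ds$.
$\log{\left(\frac{2187}{16384} \right)}$

Introduce a parameter $a$ in the exponent: let $I(a) = \int_{0}^{1} \frac{7 \left(s^{2} - s^{a}\right)}{\log{\left(s \right)}} \, ds$.

Since $\dfrac{\partial}{\partial a}\,s^{a} = s^{a} \ln s$, the $\ln s$ in the denominator cancels and
$$\frac{dI}{da} = \int_{0}^{1} -7 s^{a} \, ds = -7 \left[\frac{s^{a+1}}{a+1}\right]_0^1 = - \frac{7}{a + 1}.$$

Integrating with respect to $a$ gives $I(a) = \log{\left(\frac{2187}{\left(a + 1\right)^{7}} \right)} + C$.

At $a = 2$ the integrand is identically $0$, so $I(2) = 0$. The closed form gives $0$, hence $C = 0$.

Setting $a = 3$:
$$I = \log{\left(\frac{2187}{16384} \right)}.$$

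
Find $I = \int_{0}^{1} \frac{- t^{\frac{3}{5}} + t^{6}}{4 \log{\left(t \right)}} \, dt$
$\log{\left(\frac{\sqrt[4]{70}}{2} \right)}$

Introduce a parameter $a$ in the exponent: let $I(a) = \int_{0}^{1} \frac{t^{6} - t^{a}}{4 \log{\left(t \right)}} \, dt$.

Since $\dfrac{\partial}{\partial a}\,t^{a} = t^{a} \ln t$, the $\ln t$ in the denominator cancels and
$$\frac{dI}{da} = \int_{0}^{1} - \frac{1}{4} t^{a} \, dt = - \frac{1}{4} \left[\frac{t^{a+1}}{a+1}\right]_0^1 = - \frac{1}{4 a + 4}.$$

Integrating with respect to $a$ gives $I(a) = - \frac{\log{\left(a + 1 \right)}}{4} + \frac{\log{\left(7 \right)}}{4} + C$.

At $a = 6$ the integrand is identically $0$, so $I(6) = 0$. The closed form gives $0$, hence $C = 0$.

Setting $a = \frac{3}{5}$:
$$I = \log{\left(\frac{\sqrt[4]{70}}{2} \right)}.$$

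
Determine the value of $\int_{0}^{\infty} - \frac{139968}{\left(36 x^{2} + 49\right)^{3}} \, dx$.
$- \frac{4374 \pi}{16807}$

Begin with the known result
$$J(a) = \int_{0}^{\infty} - \frac{3}{a^{2} + x^{2}} \, dx = - \frac{3 \pi}{2 a}.$$

Differentiating under the integral sign with respect to $a$,
$$\frac{dJ}{da} = \int_{0}^{\infty} \frac{6 a}{\left(a^{2} + x^{2}\right)^{2}} \, dx = \frac{3 \pi}{2 a^{2}},$$
so $\int_{0}^{\infty} - \frac{3}{\left(a^{2} + x^{2}\right)^{2}} \, dx = - \frac{3 \pi}{4 a^{3}}$.

Repeating — each differentiation of $1/(x^2+a^2)^j$ produces $-2ja/(x^2+a^2)^{j+1}$ — and dividing through by $-2ja$ at each step yields, after $2$ differentiations in total,
$$\int_{0}^{\infty} - \frac{3}{\left(a^{2} + x^{2}\right)^{3}} \, dx = - \frac{9 \pi}{16 a^{5}}.$$

Setting $a = \frac{7}{6}$:
$$I = - \frac{4374 \pi}{16807}.$$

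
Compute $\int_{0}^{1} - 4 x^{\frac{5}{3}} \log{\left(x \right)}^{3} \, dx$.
$\frac{243}{512}$

Begin with the known integral
$$J(a) = \int_{0}^{1} - 4 x^{a} \, dx = - \frac{4}{a + 1}.$$

Differentiating under the integral sign brings down a factor of $\ln x$:
$$\frac{dJ}{da} = \int_{0}^{1} - 4 x^{a} \log{\left(x \right)} \, dx = \frac{4}{\left(a + 1\right)^{2}}.$$

Repeating $3$ times in total — each differentiation brings down another $\ln x$ — gives
$$\frac{d^{3}J}{da^{3}} = \int_{0}^{1} - 4 x^{a} \log{\left(x \right)}^{3} \, dx = \frac{24}{\left(a + 1\right)^{4}},$$
and the integrand here is exactly the target integrand, so $I = \frac{24}{\left(a + 1\right)^{4}}$.

Setting $a = \frac{5}{3}$:
$$I = \frac{243}{512}.$$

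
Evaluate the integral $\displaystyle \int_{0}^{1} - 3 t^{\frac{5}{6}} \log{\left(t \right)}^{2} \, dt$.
$- \frac{1296}{1331}$

Consider the simpler parametrised integral
$$J(a) = \int_{0}^{1} - 3 t^{a} \, dt = - \frac{3}{a + 1}.$$

Differentiating under the integral sign brings down a factor of $\ln t$:
$$\frac{dJ}{da} = \int_{0}^{1} - 3 t^{a} \log{\left(t \right)} \, dt = \frac{3}{\left(a + 1\right)^{2}}.$$

Repeating twice in total — each differentiation brings down another $\ln t$ — gives
$$\frac{d^{2}J}{da^{2}} = \int_{0}^{1} - 3 t^{a} \log{\left(t \right)}^{2} \, dt = - \frac{6}{\left(a + 1\right)^{3}},$$
and the integrand here is exactly the target integrand, so $I = - \frac{6}{\left(a + 1\right)^{3}}$.

Setting $a = \frac{5}{6}$:
$$I = - \frac{1296}{1331}.$$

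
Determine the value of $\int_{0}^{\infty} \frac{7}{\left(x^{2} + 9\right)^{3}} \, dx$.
$\frac{7 \pi}{1296}$

Begin with the known result
$$J(a) = \int_{0}^{\infty} \frac{7}{a^{2} + x^{2}} \, dx = \frac{7 \pi}{2 a}.$$

Differentiating under the integral sign with respect to $a$,
$$\frac{dJ}{da} = \int_{0}^{\infty} - \frac{14 a}{\left(a^{2} + x^{2}\right)^{2}} \, dx = - \frac{7 \pi}{2 a^{2}},$$
so $\int_{0}^{\infty} \frac{7}{\left(a^{2} + x^{2}\right)^{2}} \, dx = \frac{7 \pi}{4 a^{3}}$.

Repeating — each differentiation of $1/(x^2+a^2)^j$ produces $-2ja/(x^2+a^2)^{j+1}$ — and dividing through by $-2ja$ at each step yields, after $2$ differentiations in total,
$$\int_{0}^{\infty} \frac{7}{\left(a^{2} + x^{2}\right)^{3}} \, dx = \frac{21 \pi}{16 a^{5}}.$$

Setting $a = 3$:
$$I = \frac{7 \pi}{1296}.$$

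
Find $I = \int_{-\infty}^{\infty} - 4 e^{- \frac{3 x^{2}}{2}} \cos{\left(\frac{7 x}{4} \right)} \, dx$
$- \frac{4 \sqrt{6} \sqrt{\pi}}{3 e^{\frac{49}{96}}}$

Define $I(b) = \int_{-\infty}^{\infty} - 4 e^{- \frac{3 x^{2}}{2}} \cos{\left(b x \right)} \, dx$.

Differentiating under the integral sign,
$$I'(b) = \int_{-\infty}^{\infty} 4 x e^{- \frac{3 x^{2}}{2}} \sin{\left(b x \right)} \, dx.$$

Integrate $\int_{-\infty}^{\infty} x \sin(b x)\, e^{- \frac{3 x^{2}}{2}}\, dx$ by parts with $u = \sin(b x)$ and $dv = x\, e^{- \frac{3 x^{2}}{2}}\, dx$, giving $v = - \frac{e^{- \frac{3 x^{2}}{2}}}{3}$. The boundary term vanishes and
$$\int_{-\infty}^{\infty} x \sin(b x)\, e^{- \frac{3 x^{2}}{2}}\, dx = \frac{b}{3} \int_{-\infty}^{\infty} \cos(b x)\, e^{- \frac{3 x^{2}}{2}}\, dx,$$
so $I'(b) = - \frac{b}{3}\, I(b)$.

This is a separable first-order ODE; solving with the initial condition $I(0) = \int_{-\infty}^{\infty} - 4 e^{- \frac{3 x^{2}}{2}}\,dx = - \frac{4 \sqrt{6} \sqrt{\pi}}{3}$ gives
$$I(b) = - \frac{4 \sqrt{6} \sqrt{\pi} e^{- \frac{b^{2}}{6}}}{3}.$$

Setting $b = \frac{7}{4}$:
$$I = - \frac{4 \sqrt{6} \sqrt{\pi}}{3 e^{\frac{49}{96}}}.$$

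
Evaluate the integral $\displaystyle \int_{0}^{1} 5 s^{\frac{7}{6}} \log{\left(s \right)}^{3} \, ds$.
$- \frac{38880}{28561}$

Start from the elementary integral
$$J(a) = \int_{0}^{1} 5 s^{a} \, ds = \frac{5}{a + 1}.$$

Differentiating under the integral sign brings down a factor of $\ln s$:
$$\frac{dJ}{da} = \int_{0}^{1} 5 s^{a} \log{\left(s \right)} \, ds = - \frac{5}{\left(a + 1\right)^{2}}.$$

Repeating $3$ times in total — each differentiation brings down another $\ln s$ — gives
$$\frac{d^{3}J}{da^{3}} = \int_{0}^{1} 5 s^{a} \log{\left(s \right)}^{3} \, ds = - \frac{30}{\left(a + 1\right)^{4}},$$
and the integrand here is exactly the target integrand, so $I = - \frac{30}{\left(a + 1\right)^{4}}$.

Setting $a = \frac{7}{6}$:
$$I = - \frac{38880}{28561}.$$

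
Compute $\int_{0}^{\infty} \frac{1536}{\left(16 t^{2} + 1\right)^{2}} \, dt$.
$96 \pi$

Start from the standard arctangent integral
$$J(a) = \int_{0}^{\infty} \frac{6}{a^{2} + t^{2}} \, dt = \frac{3 \pi}{a}.$$

Differentiating under the integral sign with respect to $a$,
$$\frac{dJ}{da} = \int_{0}^{\infty} - \frac{12 a}{\left(a^{2} + t^{2}\right)^{2}} \, dt = - \frac{3 \pi}{a^{2}},$$
so $\int_{0}^{\infty} \frac{6}{\left(a^{2} + t^{2}\right)^{2}} \, dt = \frac{3 \pi}{2 a^{3}}$.

Setting $a = \frac{1}{4}$:
$$I = 96 \pi.$$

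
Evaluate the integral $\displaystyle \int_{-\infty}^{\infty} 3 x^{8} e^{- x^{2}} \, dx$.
$\frac{315 \sqrt{\pi}}{16}$

Consider the simpler parametrised integral
$$J(a) = \int_{-\infty}^{\infty} 3 e^{- a x^{2}} \, dx = \frac{3 \sqrt{\pi}}{\sqrt{a}}.$$

Differentiating under the integral sign brings down a factor of $(-x^2)$:
$$\frac{dJ}{da} = \int_{-\infty}^{\infty} - 3 x^{2} e^{- a x^{2}} \, dx = - \frac{3 \sqrt{\pi}}{2 a^{\frac{3}{2}}}.$$

Repeating $4$ times in total — each differentiation brings down another $(-x^2)$ — gives
$$\frac{d^{4}J}{da^{4}} = \int_{-\infty}^{\infty} 3 x^{8} e^{- a x^{2}} \, dx = \frac{315 \sqrt{\pi}}{16 a^{\frac{9}{2}}},$$
and the integrand here is exactly the target integrand, so $I = \frac{315 \sqrt{\pi}}{16 a^{\frac{9}{2}}}$.

Setting $a = 1$:
$$I = \frac{315 \sqrt{\pi}}{16}.$$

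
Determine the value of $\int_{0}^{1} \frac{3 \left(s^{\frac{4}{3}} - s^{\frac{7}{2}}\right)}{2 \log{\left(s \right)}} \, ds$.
$- \log{\left(\frac{81 \sqrt{42}}{196} \right)}$

Consider the one-parameter family: let $I(a) = \int_{0}^{1} \frac{3 \left(s^{\frac{4}{3}} - s^{a}\right)}{2 \log{\left(s \right)}} \, ds$.

Since $\dfrac{\partial}{\partial a}\,s^{a} = s^{a} \ln s$, the $\ln s$ in the denominator cancels and
$$\frac{dI}{da} = \int_{0}^{1} - \frac{3}{2} s^{a} \, ds = - \frac{3}{2} \left[\frac{s^{a+1}}{a+1}\right]_0^1 = - \frac{3}{2 a + 2}.$$

Integrating with respect to $a$ gives $I(a) = - \log{\left(\frac{3 \sqrt{21} \left(a + 1\right)^{\frac{3}{2}}}{49} \right)} + C$.

At $a = \frac{4}{3}$ the integrand is identically $0$, so $I(\frac{4}{3}) = 0$. The closed form gives $0$, hence $C = 0$.

Setting $a = \frac{7}{2}$:
$$I = - \log{\left(\frac{81 \sqrt{42}}{196} \right)}.$$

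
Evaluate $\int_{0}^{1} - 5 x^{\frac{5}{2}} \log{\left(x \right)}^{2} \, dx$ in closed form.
$- \frac{80}{343}$

Start from the elementary integral
$$J(a) = \int_{0}^{1} - 5 x^{a} \, dx = - \frac{5}{a + 1}.$$

Differentiating under the integral sign brings down a factor of $\ln x$:
$$\frac{dJ}{da} = \int_{0}^{1} - 5 x^{a} \log{\left(x \right)} \, dx = \frac{5}{\left(a + 1\right)^{2}}.$$

Repeating twice in total — each differentiation brings down another $\ln x$ — gives
$$\frac{d^{2}J}{da^{2}} = \int_{0}^{1} - 5 x^{a} \log{\left(x \right)}^{2} \, dx = - \frac{10}{\left(a + 1\right)^{3}},$$
and the integrand here is exactly the target integrand, so $I = - \frac{10}{\left(a + 1\right)^{3}}$.

Setting $a = \frac{5}{2}$:
$$I = - \frac{80}{343}.$$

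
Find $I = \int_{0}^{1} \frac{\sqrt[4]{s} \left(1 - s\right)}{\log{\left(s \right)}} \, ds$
$\log{\left(\frac{5}{9} \right)}$

Replace the exponent $\frac{1}{4}$ by a parameter $a$: let $I(a) = \int_{0}^{1} \frac{- s^{\frac{5}{4}} + s^{a}}{\log{\left(s \right)}} \, ds$.

Since $\dfrac{\partial}{\partial a}\,s^{a} = s^{a} \ln s$, the $\ln s$ in the denominator cancels and
$$\frac{dI}{da} = \int_{0}^{1} s^{a} \, ds = \left[\frac{s^{a+1}}{a+1}\right]_0^1 = \frac{1}{a + 1}.$$

Integrating with respect to $a$ gives $I(a) = \log{\left(\frac{4 a}{9} + \frac{4}{9} \right)} + C$.

At $a = \frac{5}{4}$ the integrand is identically $0$, so $I(\frac{5}{4}) = 0$. The closed form gives $0$, hence $C = 0$.

Setting $a = \frac{1}{4}$:
$$I = \log{\left(\frac{5}{9} \right)}.$$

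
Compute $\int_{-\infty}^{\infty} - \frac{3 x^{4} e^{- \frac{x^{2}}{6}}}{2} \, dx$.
$- \frac{81 \sqrt{6} \sqrt{\pi}}{2}$

Consider the simpler parametrised integral
$$J(a) = \int_{-\infty}^{\infty} - \frac{3 e^{- a x^{2}}}{2} \, dx = - \frac{3 \sqrt{\pi}}{2 \sqrt{a}}.$$

Differentiating under the integral sign brings down a factor of $(-x^2)$:
$$\frac{dJ}{da} = \int_{-\infty}^{\infty} \frac{3 x^{2} e^{- a x^{2}}}{2} \, dx = \frac{3 \sqrt{\pi}}{4 a^{\frac{3}{2}}}.$$

Repeating twice in total — each differentiation brings down another $(-x^2)$ — gives
$$\frac{d^{2}J}{da^{2}} = \int_{-\infty}^{\infty} - \frac{3 x^{4} e^{- a x^{2}}}{2} \, dx = - \frac{9 \sqrt{\pi}}{8 a^{\frac{5}{2}}},$$
and the integrand here is exactly the target integrand, so $I = - \frac{9 \sqrt{\pi}}{8 a^{\frac{5}{2}}}$.

Setting $a = \frac{1}{6}$:
$$I = - \frac{81 \sqrt{6} \sqrt{\pi}}{2}.$$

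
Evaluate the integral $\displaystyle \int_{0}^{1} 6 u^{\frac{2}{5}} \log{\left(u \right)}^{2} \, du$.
$\frac{1500}{343}$

Consider the simpler parametrised integral
$$J(a) = \int_{0}^{1} 6 u^{a} \, du = \frac{6}{a + 1}.$$

Differentiating under the integral sign brings down a factor of $\ln u$:
$$\frac{dJ}{da} = \int_{0}^{1} 6 u^{a} \log{\left(u \right)} \, du = - \frac{6}{\left(a + 1\right)^{2}}.$$

Repeating twice in total — each differentiation brings down another $\ln u$ — gives
$$\frac{d^{2}J}{da^{2}} = \int_{0}^{1} 6 u^{a} \log{\left(u \right)}^{2} \, du = \frac{12}{\left(a + 1\right)^{3}},$$
and the integrand here is exactly the target integrand, so $I = \frac{12}{\left(a + 1\right)^{3}}$.

Setting $a = \frac{2}{5}$:
$$I = \frac{1500}{343}.$$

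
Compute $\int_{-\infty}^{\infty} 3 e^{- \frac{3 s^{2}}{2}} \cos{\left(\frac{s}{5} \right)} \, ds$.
$\frac{\sqrt{6} \sqrt{\pi}}{e^{\frac{1}{150}}}$

Define $I(b) = \int_{-\infty}^{\infty} 3 e^{- \frac{3 s^{2}}{2}} \cos{\left(b s \right)} \, ds$.

Differentiating under the integral sign,
$$I'(b) = \int_{-\infty}^{\infty} - 3 s e^{- \frac{3 s^{2}}{2}} \sin{\left(b s \right)} \, ds.$$

Integrate $\int_{-\infty}^{\infty} s \sin(b s)\, e^{- \frac{3 s^{2}}{2}}\, ds$ by parts with $u = \sin(b s)$ and $dv = s\, e^{- \frac{3 s^{2}}{2}}\, ds$, giving $v = - \frac{e^{- \frac{3 s^{2}}{2}}}{3}$. The boundary term vanishes and
$$\int_{-\infty}^{\infty} s \sin(b s)\, e^{- \frac{3 s^{2}}{2}}\, ds = \frac{b}{3} \int_{-\infty}^{\infty} \cos(b s)\, e^{- \frac{3 s^{2}}{2}}\, ds,$$
so $I'(b) = - \frac{b}{3}\, I(b)$.

This is a separable first-order ODE; solving with the initial condition $I(0) = \int_{-\infty}^{\infty} 3 e^{- \frac{3 s^{2}}{2}}\,ds = \sqrt{6} \sqrt{\pi}$ gives
$$I(b) = \sqrt{6} \sqrt{\pi} e^{- \frac{b^{2}}{6}}.$$

Setting $b = \frac{1}{5}$:
$$I = \frac{\sqrt{6} \sqrt{\pi}}{e^{\frac{1}{150}}}.$$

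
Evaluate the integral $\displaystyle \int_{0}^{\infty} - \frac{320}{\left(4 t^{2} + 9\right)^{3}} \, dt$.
$- \frac{10 \pi}{81}$

Start from the standard arctangent integral
$$J(a) = \int_{0}^{\infty} - \frac{5}{a^{2} + t^{2}} \, dt = - \frac{5 \pi}{2 a}.$$

Differentiating under the integral sign with respect to $a$,
$$\frac{dJ}{da} = \int_{0}^{\infty} \frac{10 a}{\left(a^{2} + t^{2}\right)^{2}} \, dt = \frac{5 \pi}{2 a^{2}},$$
so $\int_{0}^{\infty} - \frac{5}{\left(a^{2} + t^{2}\right)^{2}} \, dt = - \frac{5 \pi}{4 a^{3}}$.

Repeating — each differentiation of $1/(t^2+a^2)^j$ produces $-2ja/(t^2+a^2)^{j+1}$ — and dividing through by $-2ja$ at each step yields, after $2$ differentiations in total,
$$\int_{0}^{\infty} - \frac{5}{\left(a^{2} + t^{2}\right)^{3}} \, dt = - \frac{15 \pi}{16 a^{5}}.$$

Setting $a = \frac{3}{2}$:
$$I = - \frac{10 \pi}{81}.$$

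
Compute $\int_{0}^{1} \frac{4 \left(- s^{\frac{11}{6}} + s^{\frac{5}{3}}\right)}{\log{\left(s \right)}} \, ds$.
$\log{\left(\frac{65536}{83521} \right)}$

Consider the one-parameter family: let $I(a) = \int_{0}^{1} \frac{4 \left(- s^{\frac{11}{6}} + s^{a}\right)}{\log{\left(s \right)}} \, ds$.

Since $\dfrac{\partial}{\partial a}\,s^{a} = s^{a} \ln s$, the $\ln s$ in the denominator cancels and
$$\frac{dI}{da} = \int_{0}^{1} 4 s^{a} \, ds = 4 \left[\frac{s^{a+1}}{a+1}\right]_0^1 = \frac{4}{a + 1}.$$

Integrating with respect to $a$ gives $I(a) = \log{\left(\frac{1296 \left(a + 1\right)^{4}}{83521} \right)} + C$.

At $a = \frac{11}{6}$ the integrand is identically $0$, so $I(\frac{11}{6}) = 0$. The closed form gives $0$, hence $C = 0$.

Setting $a = \frac{5}{3}$:
$$I = \log{\left(\frac{65536}{83521} \right)}.$$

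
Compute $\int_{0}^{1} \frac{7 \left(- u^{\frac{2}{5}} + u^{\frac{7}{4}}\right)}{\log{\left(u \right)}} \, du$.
$\log{\left(\frac{1522435234375}{13492928512} \right)}$

Consider the one-parameter family: let $I(a) = \int_{0}^{1} \frac{7 \left(- u^{\frac{2}{5}} + u^{a}\right)}{\log{\left(u \right)}} \, du$.

Since $\dfrac{\partial}{\partial a}\,u^{a} = u^{a} \ln u$, the $\ln u$ in the denominator cancels and
$$\frac{dI}{da} = \int_{0}^{1} 7 u^{a} \, du = 7 \left[\frac{u^{a+1}}{a+1}\right]_0^1 = \frac{7}{a + 1}.$$

Integrating with respect to $a$ gives $I(a) = \log{\left(\frac{78125 \left(a + 1\right)^{7}}{823543} \right)} + C$.

At $a = \frac{2}{5}$ the integrand is identically $0$, so $I(\frac{2}{5}) = 0$. The closed form gives $0$, hence $C = 0$.

Setting $a = \frac{7}{4}$:
$$I = \log{\left(\frac{1522435234375}{13492928512} \right)}.$$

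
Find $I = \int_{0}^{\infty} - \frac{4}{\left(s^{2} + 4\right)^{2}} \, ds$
$- \frac{\pi}{8}$

Begin with the known result
$$J(a) = \int_{0}^{\infty} - \frac{4}{a^{2} + s^{2}} \, ds = - \frac{2 \pi}{a}.$$

Differentiating under the integral sign with respect to $a$,
$$\frac{dJ}{da} = \int_{0}^{\infty} \frac{8 a}{\left(a^{2} + s^{2}\right)^{2}} \, ds = \frac{2 \pi}{a^{2}},$$
so $\int_{0}^{\infty} - \frac{4}{\left(a^{2} + s^{2}\right)^{2}} \, ds = - \frac{\pi}{a^{3}}$.

Setting $a = 2$:
$$I = - \frac{\pi}{8}.$$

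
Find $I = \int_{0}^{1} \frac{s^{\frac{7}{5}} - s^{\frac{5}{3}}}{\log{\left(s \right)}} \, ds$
$- \log{\left(\frac{10}{9} \right)}$

Consider the one-parameter family: let $I(a) = \int_{0}^{1} \frac{s^{\frac{7}{5}} - s^{a}}{\log{\left(s \right)}} \, ds$.

Since $\dfrac{\partial}{\partial a}\,s^{a} = s^{a} \ln s$, the $\ln s$ in the denominator cancels and
$$\frac{dI}{da} = \int_{0}^{1} -1 s^{a} \, ds = -1 \left[\frac{s^{a+1}}{a+1}\right]_0^1 = - \frac{1}{a + 1}.$$

Integrating with respect to $a$ gives $I(a) = - \log{\left(\frac{5 a}{12} + \frac{5}{12} \right)} + C$.

At $a = \frac{7}{5}$ the integrand is identically $0$, so $I(\frac{7}{5}) = 0$. The closed form gives $0$, hence $C = 0$.

Setting $a = \frac{5}{3}$:
$$I = - \log{\left(\frac{10}{9} \right)}.$$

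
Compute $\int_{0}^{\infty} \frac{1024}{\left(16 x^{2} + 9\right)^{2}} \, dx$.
$\frac{64 \pi}{27}$

Start from the standard arctangent integral
$$J(a) = \int_{0}^{\infty} \frac{4}{a^{2} + x^{2}} \, dx = \frac{2 \pi}{a}.$$

Differentiating under the integral sign with respect to $a$,
$$\frac{dJ}{da} = \int_{0}^{\infty} - \frac{8 a}{\left(a^{2} + x^{2}\right)^{2}} \, dx = - \frac{2 \pi}{a^{2}},$$
so $\int_{0}^{\infty} \frac{4}{\left(a^{2} + x^{2}\right)^{2}} \, dx = \frac{\pi}{a^{3}}$.

Setting $a = \frac{3}{4}$:
$$I = \frac{64 \pi}{27}.$$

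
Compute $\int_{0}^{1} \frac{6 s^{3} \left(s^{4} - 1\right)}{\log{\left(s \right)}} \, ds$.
$\log{\left(64 \right)}$

Introduce a parameter $a$ in the exponent: let $I(a) = \int_{0}^{1} \frac{6 \left(s^{7} - s^{a}\right)}{\log{\left(s \right)}} \, ds$.

Since $\dfrac{\partial}{\partial a}\,s^{a} = s^{a} \ln s$, the $\ln s$ in the denominator cancels and
$$\frac{dI}{da} = \int_{0}^{1} -6 s^{a} \, ds = -6 \left[\frac{s^{a+1}}{a+1}\right]_0^1 = - \frac{6}{a + 1}.$$

Integrating with respect to $a$ gives $I(a) = - \log{\left(\frac{\left(a + 1\right)^{6}}{262144} \right)} + C$.

At $a = 7$ the integrand is identically $0$, so $I(7) = 0$. The closed form gives $0$, hence $C = 0$.

Setting $a = 3$:
$$I = \log{\left(64 \right)}.$$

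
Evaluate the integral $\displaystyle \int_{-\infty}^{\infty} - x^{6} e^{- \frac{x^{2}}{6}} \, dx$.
$- 405 \sqrt{6} \sqrt{\pi}$

Begin with the known integral
$$J(a) = \int_{-\infty}^{\infty} - e^{- a x^{2}} \, dx = - \frac{\sqrt{\pi}}{\sqrt{a}}.$$

Differentiating under the integral sign brings down a factor of $(-x^2)$:
$$\frac{dJ}{da} = \int_{-\infty}^{\infty} x^{2} e^{- a x^{2}} \, dx = \frac{\sqrt{\pi}}{2 a^{\frac{3}{2}}}.$$

Repeating $3$ times in total — each differentiation brings down another $(-x^2)$ — gives
$$\frac{d^{3}J}{da^{3}} = \int_{-\infty}^{\infty} x^{6} e^{- a x^{2}} \, dx = \frac{15 \sqrt{\pi}}{8 a^{\frac{7}{2}}},$$
and the integrand here is $(-1)^{3}$ times the target integrand, so $I = (-1)^{3}\,\frac{d^{3}J}{da^{3}} = - \frac{15 \sqrt{\pi}}{8 a^{\frac{7}{2}}}$.

Setting $a = \frac{1}{6}$:
$$I = - 405 \sqrt{6} \sqrt{\pi}.$$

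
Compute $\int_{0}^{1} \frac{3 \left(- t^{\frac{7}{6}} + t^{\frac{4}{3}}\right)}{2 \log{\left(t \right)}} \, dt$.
$\log{\left(\frac{14 \sqrt{182}}{169} \right)}$

Consider the one-parameter family: let $I(a) = \int_{0}^{1} \frac{3 \left(- t^{\frac{7}{6}} + t^{a}\right)}{2 \log{\left(t \right)}} \, dt$.

Since $\dfrac{\partial}{\partial a}\,t^{a} = t^{a} \ln t$, the $\ln t$ in the denominator cancels and
$$\frac{dI}{da} = \int_{0}^{1} \frac{3}{2} t^{a} \, dt = \frac{3}{2} \left[\frac{t^{a+1}}{a+1}\right]_0^1 = \frac{3}{2 \left(a + 1\right)}.$$

Integrating with respect to $a$ gives $I(a) = \log{\left(\frac{6 \sqrt{78} \left(a + 1\right)^{\frac{3}{2}}}{169} \right)} + C$.

At $a = \frac{7}{6}$ the integrand is identically $0$, so $I(\frac{7}{6}) = 0$. The closed form gives $0$, hence $C = 0$.

Setting $a = \frac{4}{3}$:
$$I = \log{\left(\frac{14 \sqrt{182}}{169} \right)}.$$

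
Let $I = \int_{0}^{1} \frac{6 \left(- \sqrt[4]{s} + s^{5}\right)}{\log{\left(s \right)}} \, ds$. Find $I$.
$\log{\left(\frac{191102976}{15625} \right)}$

Consider the one-parameter family: let $I(a) = \int_{0}^{1} \frac{6 \left(- \sqrt[4]{s} + s^{a}\right)}{\log{\left(s \right)}} \, ds$.

Since $\dfrac{\partial}{\partial a}\,s^{a} = s^{a} \ln s$, the $\ln s$ in the denominator cancels and
$$\frac{dI}{da} = \int_{0}^{1} 6 s^{a} \, ds = 6 \left[\frac{s^{a+1}}{a+1}\right]_0^1 = \frac{6}{a + 1}.$$

Integrating with respect to $a$ gives $I(a) = \log{\left(\frac{4096 \left(a + 1\right)^{6}}{15625} \right)} + C$.

At $a = \frac{1}{4}$ the integrand is identically $0$, so $I(\frac{1}{4}) = 0$. The closed form gives $0$, hence $C = 0$.

Setting $a = 5$:
$$I = \log{\left(\frac{191102976}{15625} \right)}.$$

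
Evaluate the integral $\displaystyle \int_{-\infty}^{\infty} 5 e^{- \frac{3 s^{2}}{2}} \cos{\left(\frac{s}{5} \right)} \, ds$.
$\frac{5 \sqrt{6} \sqrt{\pi}}{3 e^{\frac{1}{150}}}$

Define $I(b) = \int_{-\infty}^{\infty} 5 e^{- \frac{3 s^{2}}{2}} \cos{\left(b s \right)} \, ds$.

Differentiating under the integral sign,
$$I'(b) = \int_{-\infty}^{\infty} - 5 s e^{- \frac{3 s^{2}}{2}} \sin{\left(b s \right)} \, ds.$$

Integrate $\int_{-\infty}^{\infty} s \sin(b s)\, e^{- \frac{3 s^{2}}{2}}\, ds$ by parts with $u = \sin(b s)$ and $dv = s\, e^{- \frac{3 s^{2}}{2}}\, ds$, giving $v = - \frac{e^{- \frac{3 s^{2}}{2}}}{3}$. The boundary term vanishes and
$$\int_{-\infty}^{\infty} s \sin(b s)\, e^{- \frac{3 s^{2}}{2}}\, ds = \frac{b}{3} \int_{-\infty}^{\infty} \cos(b s)\, e^{- \frac{3 s^{2}}{2}}\, ds,$$
so $I'(b) = - \frac{b}{3}\, I(b)$.

This is a separable first-order ODE; solving with the initial condition $I(0) = \int_{-\infty}^{\infty} 5 e^{- \frac{3 s^{2}}{2}}\,ds = \frac{5 \sqrt{6} \sqrt{\pi}}{3}$ gives
$$I(b) = \frac{5 \sqrt{6} \sqrt{\pi} e^{- \frac{b^{2}}{6}}}{3}.$$

Setting $b = \frac{1}{5}$:
$$I = \frac{5 \sqrt{6} \sqrt{\pi}}{3 e^{\frac{1}{150}}}.$$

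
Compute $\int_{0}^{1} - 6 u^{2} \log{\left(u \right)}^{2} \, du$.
$- \frac{4}{9}$

Start from the elementary integral
$$J(a) = \int_{0}^{1} - 6 u^{a} \, du = - \frac{6}{a + 1}.$$

Differentiating under the integral sign brings down a factor of $\ln u$:
$$\frac{dJ}{da} = \int_{0}^{1} - 6 u^{a} \log{\left(u \right)} \, du = \frac{6}{\left(a + 1\right)^{2}}.$$

Repeating twice in total — each differentiation brings down another $\ln u$ — gives
$$\frac{d^{2}J}{da^{2}} = \int_{0}^{1} - 6 u^{a} \log{\left(u \right)}^{2} \, du = - \frac{12}{\left(a + 1\right)^{3}},$$
and the integrand here is exactly the target integrand, so $I = - \frac{12}{\left(a + 1\right)^{3}}$.

Setting $a = 2$:
$$I = - \frac{4}{9}.$$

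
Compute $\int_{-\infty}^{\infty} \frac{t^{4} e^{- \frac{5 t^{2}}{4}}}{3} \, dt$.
$\frac{8 \sqrt{5} \sqrt{\pi}}{125}$

Start from the elementary integral
$$J(a) = \int_{-\infty}^{\infty} \frac{e^{- a t^{2}}}{3} \, dt = \frac{\sqrt{\pi}}{3 \sqrt{a}}.$$

Differentiating under the integral sign brings down a factor of $(-t^2)$:
$$\frac{dJ}{da} = \int_{-\infty}^{\infty} - \frac{t^{2} e^{- a t^{2}}}{3} \, dt = - \frac{\sqrt{\pi}}{6 a^{\frac{3}{2}}}.$$

Repeating twice in total — each differentiation brings down another $(-t^2)$ — gives
$$\frac{d^{2}J}{da^{2}} = \int_{-\infty}^{\infty} \frac{t^{4} e^{- a t^{2}}}{3} \, dt = \frac{\sqrt{\pi}}{4 a^{\frac{5}{2}}},$$
and the integrand here is exactly the target integrand, so $I = \frac{\sqrt{\pi}}{4 a^{\frac{5}{2}}}$.

Setting $a = \frac{5}{4}$:
$$I = \frac{8 \sqrt{5} \sqrt{\pi}}{125}.$$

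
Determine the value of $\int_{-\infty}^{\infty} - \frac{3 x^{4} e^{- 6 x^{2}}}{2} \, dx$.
$- \frac{\sqrt{6} \sqrt{\pi}}{192}$

Consider the simpler parametrised integral
$$J(a) = \int_{-\infty}^{\infty} - \frac{3 e^{- a x^{2}}}{2} \, dx = - \frac{3 \sqrt{\pi}}{2 \sqrt{a}}.$$

Differentiating under the integral sign brings down a factor of $(-x^2)$:
$$\frac{dJ}{da} = \int_{-\infty}^{\infty} \frac{3 x^{2} e^{- a x^{2}}}{2} \, dx = \frac{3 \sqrt{\pi}}{4 a^{\frac{3}{2}}}.$$

Repeating twice in total — each differentiation brings down another $(-x^2)$ — gives
$$\frac{d^{2}J}{da^{2}} = \int_{-\infty}^{\infty} - \frac{3 x^{4} e^{- a x^{2}}}{2} \, dx = - \frac{9 \sqrt{\pi}}{8 a^{\frac{5}{2}}},$$
and the integrand here is exactly the target integrand, so $I = - \frac{9 \sqrt{\pi}}{8 a^{\frac{5}{2}}}$.

Setting $a = 6$:
$$I = - \frac{\sqrt{6} \sqrt{\pi}}{192}.$$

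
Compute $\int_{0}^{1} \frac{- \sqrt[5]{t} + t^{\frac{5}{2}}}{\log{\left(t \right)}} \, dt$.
$\log{\left(\frac{35}{12} \right)}$

Consider the one-parameter family: let $I(a) = \int_{0}^{1} \frac{- \sqrt[5]{t} + t^{a}}{\log{\left(t \right)}} \, dt$.

Since $\dfrac{\partial}{\partial a}\,t^{a} = t^{a} \ln t$, the $\ln t$ in the denominator cancels and
$$\frac{dI}{da} = \int_{0}^{1} t^{a} \, dt = \left[\frac{t^{a+1}}{a+1}\right]_0^1 = \frac{1}{a + 1}.$$

Integrating with respect to $a$ gives $I(a) = \log{\left(\frac{5 a}{6} + \frac{5}{6} \right)} + C$.

At $a = \frac{1}{5}$ the integrand is identically $0$, so $I(\frac{1}{5}) = 0$. The closed form gives $0$, hence $C = 0$.

Setting $a = \frac{5}{2}$:
$$I = \log{\left(\frac{35}{12} \right)}.$$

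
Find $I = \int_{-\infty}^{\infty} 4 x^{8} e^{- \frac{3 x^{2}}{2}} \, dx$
$\frac{140 \sqrt{6} \sqrt{\pi}}{81}$

Consider the simpler parametrised integral
$$J(a) = \int_{-\infty}^{\infty} 4 e^{- a x^{2}} \, dx = \frac{4 \sqrt{\pi}}{\sqrt{a}}.$$

Differentiating under the integral sign brings down a factor of $(-x^2)$:
$$\frac{dJ}{da} = \int_{-\infty}^{\infty} - 4 x^{2} e^{- a x^{2}} \, dx = - \frac{2 \sqrt{\pi}}{a^{\frac{3}{2}}}.$$

Repeating $4$ times in total — each differentiation brings down another $(-x^2)$ — gives
$$\frac{d^{4}J}{da^{4}} = \int_{-\infty}^{\infty} 4 x^{8} e^{- a x^{2}} \, dx = \frac{105 \sqrt{\pi}}{4 a^{\frac{9}{2}}},$$
and the integrand here is exactly the target integrand, so $I = \frac{105 \sqrt{\pi}}{4 a^{\frac{9}{2}}}$.

Setting $a = \frac{3}{2}$:
$$I = \frac{140 \sqrt{6} \sqrt{\pi}}{81}.$$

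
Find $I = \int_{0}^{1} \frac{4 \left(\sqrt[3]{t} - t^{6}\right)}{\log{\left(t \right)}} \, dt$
$- \log{\left(\frac{194481}{256} \right)}$

Introduce a parameter $a$ in the exponent: let $I(a) = \int_{0}^{1} \frac{4 \left(\sqrt[3]{t} - t^{a}\right)}{\log{\left(t \right)}} \, dt$.

Since $\dfrac{\partial}{\partial a}\,t^{a} = t^{a} \ln t$, the $\ln t$ in the denominator cancels and
$$\frac{dI}{da} = \int_{0}^{1} -4 t^{a} \, dt = -4 \left[\frac{t^{a+1}}{a+1}\right]_0^1 = - \frac{4}{a + 1}.$$

Integrating with respect to $a$ gives $I(a) = - \log{\left(\frac{81 \left(a + 1\right)^{4}}{256} \right)} + C$.

At $a = \frac{1}{3}$ the integrand is identically $0$, so $I(\frac{1}{3}) = 0$. The closed form gives $0$, hence $C = 0$.

Setting $a = 6$:
$$I = - \log{\left(\frac{194481}{256} \right)}.$$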